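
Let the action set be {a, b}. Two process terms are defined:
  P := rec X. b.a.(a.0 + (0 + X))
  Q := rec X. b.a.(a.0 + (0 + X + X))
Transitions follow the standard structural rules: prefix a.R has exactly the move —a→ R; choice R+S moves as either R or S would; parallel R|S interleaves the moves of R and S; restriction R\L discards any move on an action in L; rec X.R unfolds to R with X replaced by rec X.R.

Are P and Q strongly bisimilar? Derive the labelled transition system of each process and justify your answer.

LTS(P): 4 reachable states
  p0 = rec X. b.a.(a.0 + (0 + X)) ⊢ =b=> p1
  p1 = a.(a.0 + (0 + (rec X. b.a.(a.0 + (0 + X))))) ⊢ =a=> p2
  p2 = a.0 + (0 + (rec X. b.a.(a.0 + (0 + X)))) ⊢ =a=> p3, =b=> p1
  p3 = 0 ⊢ stopped
LTS(Q): 4 reachable states
  q0 = rec X. b.a.(a.0 + (0 + X + X)) ⊢ =b=> q1
  q1 = a.(a.0 + (0 + (rec X. b.a.(a.0 + (0 + X + X))) + (rec X. b.a.(a.0 + (0 + X + X))))) ⊢ =a=> q2
  q2 = a.0 + (0 + (rec X. b.a.(a.0 + (0 + X + X))) + (rec X. b.a.(a.0 + (0 + X + X)))) ⊢ =a=> q3, =b=> q1
  q3 = 0 ⊢ stopped
Coarsest stable partition (strong bisimilarity classes):
  B0 = {p0, q0}
  B1 = {p1, q1}
  B2 = {p2, q2}
  B3 = {p3, q3}
p0 ∈ B0, q0 ∈ B0 → same block

YES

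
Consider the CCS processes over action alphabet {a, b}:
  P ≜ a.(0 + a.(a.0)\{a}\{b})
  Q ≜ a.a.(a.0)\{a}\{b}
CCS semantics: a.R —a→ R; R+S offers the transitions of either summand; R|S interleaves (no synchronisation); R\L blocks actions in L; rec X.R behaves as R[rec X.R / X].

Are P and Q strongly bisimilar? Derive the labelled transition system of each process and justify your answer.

P ~ Q

Reachable graph of P (3 states):
  p0 = a.(0 + a.(a.0)\{a}\{b}) ⊢ --a--▸ p1
  p1 = 0 + a.(a.0)\{a}\{b} ⊢ --a--▸ p2
  p2 = (a.0)\{a}\{b} ⊢ ∅
Reachable graph of Q (3 states):
  q0 = a.a.(a.0)\{a}\{b} ⊢ --a--▸ q1
  q1 = a.(a.0)\{a}\{b} ⊢ --a--▸ q2
  q2 = (a.0)\{a}\{b} ⊢ ∅
Coarsest stable partition (strong bisimilarity classes):
  B0 = {p0, q0}
  B1 = {p1, q1}
  B2 = {p2, q2}
p0 ∈ B0, q0 ∈ B0 → same block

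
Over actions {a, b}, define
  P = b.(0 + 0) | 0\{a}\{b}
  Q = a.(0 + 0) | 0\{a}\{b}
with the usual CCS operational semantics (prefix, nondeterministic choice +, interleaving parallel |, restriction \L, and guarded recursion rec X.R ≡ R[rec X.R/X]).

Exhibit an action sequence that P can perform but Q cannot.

Reachable graph of P (2 states):
  p0 = b.(0 + 0) | 0\{a}\{b} ⊢ =b=> p1
  p1 = (0 + 0) | 0\{a}\{b} ⊢ (no moves)
Reachable graph of Q (2 states):
  q0 = a.(0 + 0) | 0\{a}\{b} ⊢ =a=> q1
  q1 = (0 + 0) | 0\{a}\{b} ⊢ (no moves)
Run σ = ⟨b⟩ on P: start {p0}
  [1] b ⇒ {p1}
  ✓ P
Run σ = ⟨b⟩ on Q: start {q0}
  [1] b ⇒ ∅  — Q cannot continue

b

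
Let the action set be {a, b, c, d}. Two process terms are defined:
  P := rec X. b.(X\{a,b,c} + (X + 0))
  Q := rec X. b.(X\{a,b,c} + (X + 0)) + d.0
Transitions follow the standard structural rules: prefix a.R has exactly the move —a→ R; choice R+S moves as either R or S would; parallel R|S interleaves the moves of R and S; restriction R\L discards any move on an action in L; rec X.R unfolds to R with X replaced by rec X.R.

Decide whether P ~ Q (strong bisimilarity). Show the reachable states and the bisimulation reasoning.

NO

LTS(P): 2 reachable states
  u0 = rec X. b.(X\{a,b,c} + (X + 0)) ⊢ -b-> u1
  u1 = (rec X. b.(X\{a,b,c} + (X + 0)))\{a,b,c} + ((rec X. b.(X\{a,b,c} + (X + 0))) + 0) ⊢ -b-> u1
LTS(Q): 4 reachable states
  v0 = rec X. b.(X\{a,b,c} + (X + 0)) + d.0 ⊢ -b-> v1, -d-> v2
  v1 = (rec X. b.(X\{a,b,c} + (X + 0)) + d.0)\{a,b,c} + ((rec X. b.(X\{a,b,c} + (X + 0)) + d.0) + 0) ⊢ -b-> v1, -d-> v2, -d-> v3
  v2 = 0 ⊢ (no moves)
  v3 = 0\{a,b,c} ⊢ (no moves)
Coarsest stable partition (strong bisimilarity classes):
  B0 = {u0, u1}
  B1 = {v0, v1}
  B2 = {v2, v3}
u0 ∈ B0, v0 ∈ B1 → different blocks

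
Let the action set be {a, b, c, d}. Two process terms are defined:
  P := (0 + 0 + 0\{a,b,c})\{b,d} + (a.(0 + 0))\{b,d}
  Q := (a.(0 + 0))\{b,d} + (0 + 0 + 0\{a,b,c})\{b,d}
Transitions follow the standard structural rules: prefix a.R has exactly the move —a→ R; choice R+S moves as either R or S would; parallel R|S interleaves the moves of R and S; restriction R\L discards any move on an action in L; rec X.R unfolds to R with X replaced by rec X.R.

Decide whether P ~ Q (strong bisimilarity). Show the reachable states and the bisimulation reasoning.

P ~ Q

Reachable graph of P (2 states):
  u0 = (0 + 0 + 0\{a,b,c})\{b,d} + (a.(0 + 0))\{b,d} has moves =a=> u1
  u1 = (0 + 0)\{b,d} has moves ∅
Reachable graph of Q (2 states):
  v0 = (a.(0 + 0))\{b,d} + (0 + 0 + 0\{a,b,c})\{b,d} has moves =a=> v1
  v1 = (0 + 0)\{b,d} has moves ∅
Coarsest stable partition (strong bisimilarity classes):
  B0 = {u0, v0}
  B1 = {u1, v1}
u0 ∈ B0, v0 ∈ B0 → same block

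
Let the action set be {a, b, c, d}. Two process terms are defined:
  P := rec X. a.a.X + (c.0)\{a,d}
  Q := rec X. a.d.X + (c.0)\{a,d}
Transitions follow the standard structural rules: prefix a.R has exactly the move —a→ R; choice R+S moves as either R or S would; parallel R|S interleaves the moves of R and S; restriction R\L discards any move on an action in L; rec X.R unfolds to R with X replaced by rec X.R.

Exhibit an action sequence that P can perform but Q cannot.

aa

LTS(P): 3 reachable states
  s0 = rec X. a.a.X + (c.0)\{a,d} :: -a-> s1, -c-> s2
  s1 = a.(rec X. a.a.X + (c.0)\{a,d}) :: -a-> s0
  s2 = 0\{a,d} :: (no moves)
LTS(Q): 3 reachable states
  t0 = rec X. a.d.X + (c.0)\{a,d} :: -a-> t1, -c-> t2
  t1 = d.(rec X. a.d.X + (c.0)\{a,d}) :: -d-> t0
  t2 = 0\{a,d} :: (no moves)
Executing aa from P (initial set {s0}):
  after a @ step 1: {s1}
  after a @ step 2: {s0}
  P completes σ.
Executing aa from Q (initial set {t0}):
  after a @ step 1: {t1}
  after a @ step 2: ∅  — Q cannot continue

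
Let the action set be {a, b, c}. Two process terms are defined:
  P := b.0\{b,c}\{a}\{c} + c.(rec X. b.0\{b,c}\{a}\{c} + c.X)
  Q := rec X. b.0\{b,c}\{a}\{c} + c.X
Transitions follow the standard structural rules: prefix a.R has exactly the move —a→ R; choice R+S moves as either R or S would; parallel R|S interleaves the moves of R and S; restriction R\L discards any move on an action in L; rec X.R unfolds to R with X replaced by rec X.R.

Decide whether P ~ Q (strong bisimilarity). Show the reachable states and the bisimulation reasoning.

LTS(P): 3 reachable states
  m0 = b.0\{b,c}\{a}\{c} + c.(rec X. b.0\{b,c}\{a}\{c} + c.X) | =b=> m1, =c=> m2
  m1 = 0\{b,c}\{a}\{c} | deadlocked
  m2 = rec X. b.0\{b,c}\{a}\{c} + c.X | =b=> m1, =c=> m2
LTS(Q): 2 reachable states
  n0 = rec X. b.0\{b,c}\{a}\{c} + c.X | =b=> n1, =c=> n0
  n1 = 0\{b,c}\{a}\{c} | deadlocked
Bisimilarity quotient blocks:
  B0 = {m0, m2, n0}
  B1 = {m1, n1}
m0 ∈ B0, n0 ∈ B0 → same block

YES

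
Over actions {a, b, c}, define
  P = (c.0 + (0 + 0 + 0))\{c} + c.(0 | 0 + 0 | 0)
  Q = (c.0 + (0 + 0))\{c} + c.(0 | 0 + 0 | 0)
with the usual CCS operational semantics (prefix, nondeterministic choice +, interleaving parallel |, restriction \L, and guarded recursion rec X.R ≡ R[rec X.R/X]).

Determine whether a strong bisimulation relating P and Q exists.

LTS(P): 2 reachable states
  p0 = (c.0 + (0 + 0 + 0))\{c} + c.(0 | 0 + 0 | 0) ⊢ =c=> p1
  p1 = 0 | 0 + 0 | 0 ⊢ (no moves)
LTS(Q): 2 reachable states
  q0 = (c.0 + (0 + 0))\{c} + c.(0 | 0 + 0 | 0) ⊢ =c=> q1
  q1 = 0 | 0 + 0 | 0 ⊢ (no moves)
Partition-refinement fixed point:
  B0 = {p0, q0}
  B1 = {p1, q1}
p0 ∈ B0, q0 ∈ B0 → same block

bisimilar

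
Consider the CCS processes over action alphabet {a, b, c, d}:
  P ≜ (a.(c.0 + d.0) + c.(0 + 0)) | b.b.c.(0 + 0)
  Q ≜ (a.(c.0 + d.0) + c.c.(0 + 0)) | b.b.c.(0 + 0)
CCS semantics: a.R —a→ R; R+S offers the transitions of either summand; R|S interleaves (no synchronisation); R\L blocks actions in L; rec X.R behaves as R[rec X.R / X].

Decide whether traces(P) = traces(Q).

NO — witness ⟨cc⟩

LTS(P): 16 reachable states
  p0 = (a.(c.0 + d.0) + c.(0 + 0)) | b.b.c.(0 + 0) → =a=> p1, =b=> p2, =c=> p3
  p1 = (c.0 + d.0) | b.b.c.(0 + 0) → =b=> p4, =c=> p5, =d=> p5
  p2 = (a.(c.0 + d.0) + c.(0 + 0)) | b.c.(0 + 0) → =a=> p4, =b=> p6, =c=> p7
  p3 = (0 + 0) | b.b.c.(0 + 0) → =b=> p7
  p4 = (c.0 + d.0) | b.c.(0 + 0) → =b=> p8, =c=> p9, =d=> p9
  p5 = 0 | b.b.c.(0 + 0) → =b=> p9
  p6 = (a.(c.0 + d.0) + c.(0 + 0)) | c.(0 + 0) → =a=> p8, =c=> p10, =c=> p11
  p7 = (0 + 0) | b.c.(0 + 0) → =b=> p10
  p8 = (c.0 + d.0) | c.(0 + 0) → =c=> p12, =c=> p13, =d=> p13
  p9 = 0 | b.c.(0 + 0) → =b=> p13
  p10 = (0 + 0) | c.(0 + 0) → =c=> p14
  p11 = (a.(c.0 + d.0) + c.(0 + 0)) | (0 + 0) → =a=> p12, =c=> p14
  p12 = (c.0 + d.0) | (0 + 0) → =c=> p15, =d=> p15
  p13 = 0 | c.(0 + 0) → =c=> p15
  p14 = (0 + 0) | (0 + 0) → ·
  p15 = 0 | (0 + 0) → ·
LTS(Q): 20 reachable states
  q0 = (a.(c.0 + d.0) + c.c.(0 + 0)) | b.b.c.(0 + 0) → =a=> q1, =b=> q2, =c=> q3
  q1 = (c.0 + d.0) | b.b.c.(0 + 0) → =b=> q4, =c=> q5, =d=> q5
  q2 = (a.(c.0 + d.0) + c.c.(0 + 0)) | b.c.(0 + 0) → =a=> q4, =b=> q6, =c=> q7
  q3 = c.(0 + 0) | b.b.c.(0 + 0) → =b=> q7, =c=> q8
  q4 = (c.0 + d.0) | b.c.(0 + 0) → =b=> q9, =c=> q10, =d=> q10
  q5 = 0 | b.b.c.(0 + 0) → =b=> q10
  q6 = (a.(c.0 + d.0) + c.c.(0 + 0)) | c.(0 + 0) → =a=> q9, =c=> q11, =c=> q12
  q7 = c.(0 + 0) | b.c.(0 + 0) → =b=> q12, =c=> q13
  q8 = (0 + 0) | b.b.c.(0 + 0) → =b=> q13
  q9 = (c.0 + d.0) | c.(0 + 0) → =c=> q14, =c=> q15, =d=> q15
  q10 = 0 | b.c.(0 + 0) → =b=> q15
  q11 = (a.(c.0 + d.0) + c.c.(0 + 0)) | (0 + 0) → =a=> q14, =c=> q16
  q12 = c.(0 + 0) | c.(0 + 0) → =c=> q16, =c=> q17
  q13 = (0 + 0) | b.c.(0 + 0) → =b=> q17
  q14 = (c.0 + d.0) | (0 + 0) → =c=> q18, =d=> q18
  q15 = 0 | c.(0 + 0) → =c=> q18
  q16 = c.(0 + 0) | (0 + 0) → =c=> q19
  q17 = (0 + 0) | c.(0 + 0) → =c=> q19
  q18 = 0 | (0 + 0) → ·
  q19 = (0 + 0) | (0 + 0) → ·
Executing cc from Q (initial set {q0}):
  [1] c ⇒ {q3}
  [2] c ⇒ {q8}
  — Q admits the full trace.
Executing cc from P (initial set {p0}):
  [1] c ⇒ {p3}
  [2] c ⇒ no successor for P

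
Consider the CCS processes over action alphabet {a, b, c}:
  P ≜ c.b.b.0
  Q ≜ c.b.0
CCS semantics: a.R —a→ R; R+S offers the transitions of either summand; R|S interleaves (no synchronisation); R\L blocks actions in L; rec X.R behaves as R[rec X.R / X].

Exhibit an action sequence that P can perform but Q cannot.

cbb

Reachable graph of P (4 states):
  u0 = c.b.b.0 has moves -c-> u1
  u1 = b.b.0 has moves -b-> u2
  u2 = b.0 has moves -b-> u3
  u3 = 0 has moves ·
Reachable graph of Q (3 states):
  v0 = c.b.0 has moves -c-> v1
  v1 = b.0 has moves -b-> v2
  v2 = 0 has moves ·
Executing cbb from P (initial set {u0}):
  after c @ step 1: {u1}
  after b @ step 2: {u2}
  after b @ step 3: {u3}
  P completes σ.
Executing cbb from Q (initial set {v0}):
  after c @ step 1: {v1}
  after b @ step 2: {v2}
  after b @ step 3: no successor for Q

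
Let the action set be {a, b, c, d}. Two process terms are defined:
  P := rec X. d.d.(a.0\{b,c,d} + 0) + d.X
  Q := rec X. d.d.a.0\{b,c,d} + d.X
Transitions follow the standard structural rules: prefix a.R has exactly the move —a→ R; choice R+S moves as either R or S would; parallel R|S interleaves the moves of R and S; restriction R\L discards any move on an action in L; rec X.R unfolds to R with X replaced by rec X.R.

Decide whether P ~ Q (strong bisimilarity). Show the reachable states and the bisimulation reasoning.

Reachable graph of P (4 states):
  u0 = rec X. d.d.(a.0\{b,c,d} + 0) + d.X has moves =d=> u0, =d=> u1
  u1 = d.(a.0\{b,c,d} + 0) has moves =d=> u2
  u2 = a.0\{b,c,d} + 0 has moves =a=> u3
  u3 = 0\{b,c,d} has moves ∅
Reachable graph of Q (4 states):
  v0 = rec X. d.d.a.0\{b,c,d} + d.X has moves =d=> v0, =d=> v1
  v1 = d.a.0\{b,c,d} has moves =d=> v2
  v2 = a.0\{b,c,d} has moves =a=> v3
  v3 = 0\{b,c,d} has moves ∅
Partition-refinement fixed point:
  B0 = {u0, v0}
  B1 = {u1, v1}
  B2 = {u2, v2}
  B3 = {u3, v3}
u0 ∈ B0, v0 ∈ B0 → same block

P ~ Q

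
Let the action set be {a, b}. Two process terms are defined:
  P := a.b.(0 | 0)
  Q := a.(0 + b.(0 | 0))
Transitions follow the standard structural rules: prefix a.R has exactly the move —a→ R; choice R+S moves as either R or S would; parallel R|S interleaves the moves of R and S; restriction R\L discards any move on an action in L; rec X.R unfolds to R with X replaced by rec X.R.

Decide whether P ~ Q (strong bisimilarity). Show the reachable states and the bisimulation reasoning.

YES

LTS(P): 3 reachable states
  s0 = a.b.(0 | 0) :: ··a··> s1
  s1 = b.(0 | 0) :: ··b··> s2
  s2 = 0 | 0 :: ·
LTS(Q): 3 reachable states
  t0 = a.(0 + b.(0 | 0)) :: ··a··> t1
  t1 = 0 + b.(0 | 0) :: ··b··> t2
  t2 = 0 | 0 :: ·
Coarsest stable partition (strong bisimilarity classes):
  B0 = {s0, t0}
  B1 = {s1, t1}
  B2 = {s2, t2}
s0 ∈ B0, t0 ∈ B0 → same block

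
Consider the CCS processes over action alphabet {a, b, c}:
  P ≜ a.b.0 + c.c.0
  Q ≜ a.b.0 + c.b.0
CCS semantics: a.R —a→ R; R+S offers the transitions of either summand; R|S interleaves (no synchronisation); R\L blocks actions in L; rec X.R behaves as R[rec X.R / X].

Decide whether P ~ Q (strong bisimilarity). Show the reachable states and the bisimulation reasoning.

P ≁ Q

Reachable graph of P (4 states):
  p0 = a.b.0 + c.c.0 :: -a-> p1, -c-> p2
  p1 = b.0 :: -b-> p3
  p2 = c.0 :: -c-> p3
  p3 = 0 :: ∅
Reachable graph of Q (3 states):
  q0 = a.b.0 + c.b.0 :: -a-> q1, -c-> q1
  q1 = b.0 :: -b-> q2
  q2 = 0 :: ∅
Bisimilarity quotient blocks:
  B0 = {p0}
  B1 = {p1, q1}
  B2 = {p3, q2}
  B3 = {p2}
  B4 = {q0}
p0 ∈ B0, q0 ∈ B4 → different blocks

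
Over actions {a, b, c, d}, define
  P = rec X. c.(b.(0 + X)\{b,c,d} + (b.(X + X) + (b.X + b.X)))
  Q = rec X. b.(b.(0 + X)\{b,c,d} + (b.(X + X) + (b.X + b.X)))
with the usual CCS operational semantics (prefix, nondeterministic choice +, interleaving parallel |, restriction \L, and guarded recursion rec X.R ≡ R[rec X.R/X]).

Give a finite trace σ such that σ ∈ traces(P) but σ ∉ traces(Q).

Reachable graph of P (4 states):
  m0 = rec X. c.(b.(0 + X)\{b,c,d} + (b.(X + X) + (b.X + b.X))) :: ··c··> m1
  m1 = b.(0 + (rec X. c.(b.(0 + X)\{b,c,d} + (b.(X + X) + (b.X + b.X)))))\{b,c,d} + (b.((rec X. c.(b.(0 + X)\{b,c,d} + (b.(X + X) + (b.X + b.X)))) + (rec X. c.(b.(0 + X)\{b,c,d} + (b.(X + X) + (b.X + b.X))))) + (b.(rec X. c.(b.(0 + X)\{b,c,d} + (b.(X + X) + (b.X + b.X)))) + b.(rec X. c.(b.(0 + X)\{b,c,d} + (b.(X + X) + (b.X + b.X)))))) :: ··b··> m0, ··b··> m2, ··b··> m3
  m2 = (0 + (rec X. c.(b.(0 + X)\{b,c,d} + (b.(X + X) + (b.X + b.X)))))\{b,c,d} :: ∅
  m3 = (rec X. c.(b.(0 + X)\{b,c,d} + (b.(X + X) + (b.X + b.X)))) + (rec X. c.(b.(0 + X)\{b,c,d} + (b.(X + X) + (b.X + b.X)))) :: ··c··> m1
Reachable graph of Q (4 states):
  n0 = rec X. b.(b.(0 + X)\{b,c,d} + (b.(X + X) + (b.X + b.X))) :: ··b··> n1
  n1 = b.(0 + (rec X. b.(b.(0 + X)\{b,c,d} + (b.(X + X) + (b.X + b.X)))))\{b,c,d} + (b.((rec X. b.(b.(0 + X)\{b,c,d} + (b.(X + X) + (b.X + b.X)))) + (rec X. b.(b.(0 + X)\{b,c,d} + (b.(X + X) + (b.X + b.X))))) + (b.(rec X. b.(b.(0 + X)\{b,c,d} + (b.(X + X) + (b.X + b.X)))) + b.(rec X. b.(b.(0 + X)\{b,c,d} + (b.(X + X) + (b.X + b.X)))))) :: ··b··> n0, ··b··> n2, ··b··> n3
  n2 = (0 + (rec X. b.(b.(0 + X)\{b,c,d} + (b.(X + X) + (b.X + b.X)))))\{b,c,d} :: ∅
  n3 = (rec X. b.(b.(0 + X)\{b,c,d} + (b.(X + X) + (b.X + b.X)))) + (rec X. b.(b.(0 + X)\{b,c,d} + (b.(X + X) + (b.X + b.X)))) :: ··b··> n1
Run σ = ⟨c⟩ on P: start {m0}
  [1] c ⇒ {m1}
  ✓ P
Run σ = ⟨c⟩ on Q: start {n0}
  [1] c ⇒ ∅  — Q cannot continue

c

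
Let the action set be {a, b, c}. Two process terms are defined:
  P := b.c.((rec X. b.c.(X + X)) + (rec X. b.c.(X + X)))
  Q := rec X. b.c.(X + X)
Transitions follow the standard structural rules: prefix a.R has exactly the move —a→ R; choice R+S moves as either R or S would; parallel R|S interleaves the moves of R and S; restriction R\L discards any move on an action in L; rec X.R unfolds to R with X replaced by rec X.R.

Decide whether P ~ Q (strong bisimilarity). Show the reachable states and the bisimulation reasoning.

bisimilar

LTS(P): 3 reachable states
  m0 = b.c.((rec X. b.c.(X + X)) + (rec X. b.c.(X + X))) has moves —b→ m1
  m1 = c.((rec X. b.c.(X + X)) + (rec X. b.c.(X + X))) has moves —c→ m2
  m2 = (rec X. b.c.(X + X)) + (rec X. b.c.(X + X)) has moves —b→ m1
LTS(Q): 3 reachable states
  n0 = rec X. b.c.(X + X) has moves —b→ n1
  n1 = c.((rec X. b.c.(X + X)) + (rec X. b.c.(X + X))) has moves —c→ n2
  n2 = (rec X. b.c.(X + X)) + (rec X. b.c.(X + X)) has moves —b→ n1
Bisimilarity quotient blocks:
  B0 = {m0, m2, n0, n2}
  B1 = {m1, n1}
m0 ∈ B0, n0 ∈ B0 → same block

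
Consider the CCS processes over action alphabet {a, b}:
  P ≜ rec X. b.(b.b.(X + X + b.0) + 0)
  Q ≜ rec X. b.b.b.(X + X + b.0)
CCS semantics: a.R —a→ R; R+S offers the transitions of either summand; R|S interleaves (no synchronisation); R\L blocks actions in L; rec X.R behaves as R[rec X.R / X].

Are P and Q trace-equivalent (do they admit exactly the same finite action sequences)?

LTS(P): 5 reachable states
  m0 = rec X. b.(b.b.(X + X + b.0) + 0) → =b=> m1
  m1 = b.b.((rec X. b.(b.b.(X + X + b.0) + 0)) + (rec X. b.(b.b.(X + X + b.0) + 0)) + b.0) + 0 → =b=> m2
  m2 = b.((rec X. b.(b.b.(X + X + b.0) + 0)) + (rec X. b.(b.b.(X + X + b.0) + 0)) + b.0) → =b=> m3
  m3 = (rec X. b.(b.b.(X + X + b.0) + 0)) + (rec X. b.(b.b.(X + X + b.0) + 0)) + b.0 → =b=> m1, =b=> m4
  m4 = 0 → deadlocked
LTS(Q): 5 reachable states
  n0 = rec X. b.b.b.(X + X + b.0) → =b=> n1
  n1 = b.b.((rec X. b.b.b.(X + X + b.0)) + (rec X. b.b.b.(X + X + b.0)) + b.0) → =b=> n2
  n2 = b.((rec X. b.b.b.(X + X + b.0)) + (rec X. b.b.b.(X + X + b.0)) + b.0) → =b=> n3
  n3 = (rec X. b.b.b.(X + X + b.0)) + (rec X. b.b.b.(X + X + b.0)) + b.0 → =b=> n1, =b=> n4
  n4 = 0 → deadlocked
Bisimilarity quotient blocks:
  B0 = {m0, n0}
  B1 = {m1, n1}
  B2 = {m2, n2}
  B3 = {m3, n3}
  B4 = {m4, n4}
m0 ∈ B0, n0 ∈ B0 → same block
Bisimilar ⇒ trace-equivalent.

YES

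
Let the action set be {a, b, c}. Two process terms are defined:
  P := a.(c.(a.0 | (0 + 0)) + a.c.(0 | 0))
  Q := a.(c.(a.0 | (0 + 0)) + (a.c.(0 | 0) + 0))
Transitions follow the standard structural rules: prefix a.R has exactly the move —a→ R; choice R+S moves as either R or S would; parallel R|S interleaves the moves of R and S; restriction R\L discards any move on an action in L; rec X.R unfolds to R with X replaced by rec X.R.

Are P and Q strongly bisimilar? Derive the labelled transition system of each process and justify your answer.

bisimilar

LTS(P): 6 reachable states
  s0 = a.(c.(a.0 | (0 + 0)) + a.c.(0 | 0)) → =a=> s1
  s1 = c.(a.0 | (0 + 0)) + a.c.(0 | 0) → =a=> s2, =c=> s3
  s2 = c.(0 | 0) → =c=> s4
  s3 = a.0 | (0 + 0) → =a=> s5
  s4 = 0 | 0 → deadlocked
  s5 = 0 | (0 + 0) → deadlocked
LTS(Q): 6 reachable states
  t0 = a.(c.(a.0 | (0 + 0)) + (a.c.(0 | 0) + 0)) → =a=> t1
  t1 = c.(a.0 | (0 + 0)) + (a.c.(0 | 0) + 0) → =a=> t2, =c=> t3
  t2 = c.(0 | 0) → =c=> t4
  t3 = a.0 | (0 + 0) → =a=> t5
  t4 = 0 | 0 → deadlocked
  t5 = 0 | (0 + 0) → deadlocked
Bisimilarity quotient blocks:
  B0 = {s0, t0}
  B1 = {s1, t1}
  B2 = {s3, t3}
  B3 = {s4, s5, t4, t5}
  B4 = {s2, t2}
s0 ∈ B0, t0 ∈ B0 → same block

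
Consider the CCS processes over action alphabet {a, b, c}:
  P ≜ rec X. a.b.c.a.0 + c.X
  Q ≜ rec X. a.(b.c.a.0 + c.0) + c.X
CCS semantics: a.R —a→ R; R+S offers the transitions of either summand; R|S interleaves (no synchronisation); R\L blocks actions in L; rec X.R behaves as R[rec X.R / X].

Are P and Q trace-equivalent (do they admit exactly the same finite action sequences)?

NO — witness ⟨ac⟩

Reachable graph of P (5 states):
  s0 = rec X. a.b.c.a.0 + c.X :: -a-> s1, -c-> s0
  s1 = b.c.a.0 :: -b-> s2
  s2 = c.a.0 :: -c-> s3
  s3 = a.0 :: -a-> s4
  s4 = 0 :: deadlocked
Reachable graph of Q (5 states):
  t0 = rec X. a.(b.c.a.0 + c.0) + c.X :: -a-> t1, -c-> t0
  t1 = b.c.a.0 + c.0 :: -b-> t2, -c-> t3
  t2 = c.a.0 :: -c-> t4
  t3 = 0 :: deadlocked
  t4 = a.0 :: -a-> t3
Trace ⟨ac⟩ through Q, begin at {t0}:
  after a @ step 1: {t1}
  after c @ step 2: {t3}
  ✓ Q
Trace ⟨ac⟩ through P, begin at {s0}:
  after a @ step 1: {s1}
  after c @ step 2: ∅  — P cannot continue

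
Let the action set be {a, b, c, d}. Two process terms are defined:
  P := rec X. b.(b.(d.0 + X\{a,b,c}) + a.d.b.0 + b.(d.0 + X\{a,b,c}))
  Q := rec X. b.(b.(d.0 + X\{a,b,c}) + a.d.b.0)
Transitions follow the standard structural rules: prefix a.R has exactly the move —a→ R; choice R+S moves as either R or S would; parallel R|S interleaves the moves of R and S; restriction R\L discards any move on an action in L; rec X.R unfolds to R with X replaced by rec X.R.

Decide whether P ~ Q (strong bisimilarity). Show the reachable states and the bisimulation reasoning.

LTS(P): 6 reachable states
  p0 = rec X. b.(b.(d.0 + X\{a,b,c}) + a.d.b.0 + b.(d.0 + X\{a,b,c})) :: —b→ p1
  p1 = b.(d.0 + (rec X. b.(b.(d.0 + X\{a,b,c}) + a.d.b.0 + b.(d.0 + X\{a,b,c})))\{a,b,c}) + a.d.b.0 + b.(d.0 + (rec X. b.(b.(d.0 + X\{a,b,c}) + a.d.b.0 + b.(d.0 + X\{a,b,c})))\{a,b,c}) :: —a→ p2, —b→ p3
  p2 = d.b.0 :: —d→ p4
  p3 = d.0 + (rec X. b.(b.(d.0 + X\{a,b,c}) + a.d.b.0 + b.(d.0 + X\{a,b,c})))\{a,b,c} :: —d→ p5
  p4 = b.0 :: —b→ p5
  p5 = 0 :: ·
LTS(Q): 6 reachable states
  q0 = rec X. b.(b.(d.0 + X\{a,b,c}) + a.d.b.0) :: —b→ q1
  q1 = b.(d.0 + (rec X. b.(b.(d.0 + X\{a,b,c}) + a.d.b.0))\{a,b,c}) + a.d.b.0 :: —a→ q2, —b→ q3
  q2 = d.b.0 :: —d→ q4
  q3 = d.0 + (rec X. b.(b.(d.0 + X\{a,b,c}) + a.d.b.0))\{a,b,c} :: —d→ q5
  q4 = b.0 :: —b→ q5
  q5 = 0 :: ·
Partition-refinement fixed point:
  B0 = {p0, q0}
  B1 = {p1, q1}
  B2 = {p2, q2}
  B3 = {p4, q4}
  B4 = {p5, q5}
  B5 = {p3, q3}
p0 ∈ B0, q0 ∈ B0 → same block

bisimilar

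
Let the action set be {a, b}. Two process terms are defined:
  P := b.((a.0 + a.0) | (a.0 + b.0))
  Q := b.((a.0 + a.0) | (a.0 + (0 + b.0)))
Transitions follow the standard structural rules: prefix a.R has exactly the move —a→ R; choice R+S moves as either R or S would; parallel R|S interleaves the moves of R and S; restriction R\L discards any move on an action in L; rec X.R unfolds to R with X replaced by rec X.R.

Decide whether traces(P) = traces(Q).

trace-equivalent

LTS(P): 5 reachable states
  u0 = b.((a.0 + a.0) | (a.0 + b.0)) has moves —b→ u1
  u1 = (a.0 + a.0) | (a.0 + b.0) has moves —a→ u2, —a→ u3, —b→ u2
  u2 = (a.0 + a.0) | 0 has moves —a→ u4
  u3 = 0 | (a.0 + b.0) has moves —a→ u4, —b→ u4
  u4 = 0 | 0 has moves ∅
LTS(Q): 5 reachable states
  v0 = b.((a.0 + a.0) | (a.0 + (0 + b.0))) has moves —b→ v1
  v1 = (a.0 + a.0) | (a.0 + (0 + b.0)) has moves —a→ v2, —a→ v3, —b→ v2
  v2 = (a.0 + a.0) | 0 has moves —a→ v4
  v3 = 0 | (a.0 + (0 + b.0)) has moves —a→ v4, —b→ v4
  v4 = 0 | 0 has moves ∅
Bisimilarity quotient blocks:
  B0 = {u0, v0}
  B1 = {u1, v1}
  B2 = {u2, v2}
  B3 = {u4, v4}
  B4 = {u3, v3}
u0 ∈ B0, v0 ∈ B0 → same block
Bisimilar ⇒ trace-equivalent.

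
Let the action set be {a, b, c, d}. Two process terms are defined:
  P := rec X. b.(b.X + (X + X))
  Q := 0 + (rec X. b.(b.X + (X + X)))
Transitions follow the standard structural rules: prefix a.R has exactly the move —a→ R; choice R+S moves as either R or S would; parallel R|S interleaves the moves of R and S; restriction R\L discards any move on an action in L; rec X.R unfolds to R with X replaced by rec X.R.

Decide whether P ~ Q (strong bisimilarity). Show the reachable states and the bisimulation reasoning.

YES

Reachable graph of P (2 states):
  s0 = rec X. b.(b.X + (X + X)) :: —b→ s1
  s1 = b.(rec X. b.(b.X + (X + X))) + ((rec X. b.(b.X + (X + X))) + (rec X. b.(b.X + (X + X)))) :: —b→ s0, —b→ s1
Reachable graph of Q (3 states):
  t0 = 0 + (rec X. b.(b.X + (X + X))) :: —b→ t1
  t1 = b.(rec X. b.(b.X + (X + X))) + ((rec X. b.(b.X + (X + X))) + (rec X. b.(b.X + (X + X)))) :: —b→ t1, —b→ t2
  t2 = rec X. b.(b.X + (X + X)) :: —b→ t1
Partition-refinement fixed point:
  B0 = {s0, s1, t0, t1, t2}
s0 ∈ B0, t0 ∈ B0 → same block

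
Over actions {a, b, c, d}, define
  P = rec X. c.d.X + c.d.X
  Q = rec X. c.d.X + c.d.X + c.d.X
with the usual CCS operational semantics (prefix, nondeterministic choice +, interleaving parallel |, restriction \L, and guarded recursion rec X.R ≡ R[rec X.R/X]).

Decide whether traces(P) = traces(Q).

LTS(P): 2 reachable states
  m0 = rec X. c.d.X + c.d.X | ··c··> m1
  m1 = d.(rec X. c.d.X + c.d.X) | ··d··> m0
LTS(Q): 2 reachable states
  n0 = rec X. c.d.X + c.d.X + c.d.X | ··c··> n1
  n1 = d.(rec X. c.d.X + c.d.X + c.d.X) | ··d··> n0
Coarsest stable partition (strong bisimilarity classes):
  B0 = {m0, n0}
  B1 = {m1, n1}
m0 ∈ B0, n0 ∈ B0 → same block
Bisimilar ⇒ trace-equivalent.

trace-equivalent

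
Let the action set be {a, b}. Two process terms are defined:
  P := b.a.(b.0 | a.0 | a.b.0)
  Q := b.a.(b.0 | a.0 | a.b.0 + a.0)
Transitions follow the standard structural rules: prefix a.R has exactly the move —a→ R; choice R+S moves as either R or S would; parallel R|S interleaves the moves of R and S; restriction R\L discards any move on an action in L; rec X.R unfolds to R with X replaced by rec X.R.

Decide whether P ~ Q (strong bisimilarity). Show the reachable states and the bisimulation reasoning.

NO

LTS(P): 14 reachable states
  u0 = b.a.(b.0 | a.0 | a.b.0) → ··b··> u1
  u1 = a.(b.0 | a.0 | a.b.0) → ··a··> u2
  u2 = b.0 | a.0 | a.b.0 → ··a··> u3, ··a··> u4, ··b··> u5
  u3 = b.0 | 0 | a.b.0 → ··a··> u6, ··b··> u7
  u4 = b.0 | a.0 | b.0 → ··a··> u6, ··b··> u8, ··b··> u9
  u5 = 0 | a.0 | a.b.0 → ··a··> u7, ··a··> u8
  u6 = b.0 | 0 | b.0 → ··b··> u10, ··b··> u11
  u7 = 0 | 0 | a.b.0 → ··a··> u10
  u8 = 0 | a.0 | b.0 → ··a··> u10, ··b··> u12
  u9 = b.0 | a.0 | 0 → ··a··> u11, ··b··> u12
  u10 = 0 | 0 | b.0 → ··b··> u13
  u11 = b.0 | 0 | 0 → ··b··> u13
  u12 = 0 | a.0 | 0 → ··a··> u13
  u13 = 0 | 0 | 0 → (no moves)
LTS(Q): 15 reachable states
  v0 = b.a.(b.0 | a.0 | a.b.0 + a.0) → ··b··> v1
  v1 = a.(b.0 | a.0 | a.b.0 + a.0) → ··a··> v2
  v2 = b.0 | a.0 | a.b.0 + a.0 → ··a··> v3, ··a··> v4, ··a··> v5, ··b··> v6
  v3 = 0 → (no moves)
  v4 = b.0 | 0 | a.b.0 → ··a··> v7, ··b··> v8
  v5 = b.0 | a.0 | b.0 → ··a··> v7, ··b··> v10, ··b··> v9
  v6 = 0 | a.0 | a.b.0 → ··a··> v8, ··a··> v9
  v7 = b.0 | 0 | b.0 → ··b··> v11, ··b··> v12
  v8 = 0 | 0 | a.b.0 → ··a··> v11
  v9 = 0 | a.0 | b.0 → ··a··> v11, ··b··> v13
  v10 = b.0 | a.0 | 0 → ··a··> v12, ··b··> v13
  v11 = 0 | 0 | b.0 → ··b··> v14
  v12 = b.0 | 0 | 0 → ··b··> v14
  v13 = 0 | a.0 | 0 → ··a··> v14
  v14 = 0 | 0 | 0 → (no moves)
Bisimilarity quotient blocks:
  B0 = {u0}
  B1 = {u1}
  B2 = {u2}
  B3 = {u3, v4}
  B4 = {u7, v8}
  B5 = {u10, u11, v11, v12}
  B6 = {u13, v14, v3}
  B7 = {u6, v7}
  B8 = {u4, v5}
  B9 = {u8, u9, v10, v9}
  B10 = {u12, v13}
  B11 = {u5, v6}
  B12 = {v0}
  B13 = {v1}
  B14 = {v2}
u0 ∈ B0, v0 ∈ B12 → different blocks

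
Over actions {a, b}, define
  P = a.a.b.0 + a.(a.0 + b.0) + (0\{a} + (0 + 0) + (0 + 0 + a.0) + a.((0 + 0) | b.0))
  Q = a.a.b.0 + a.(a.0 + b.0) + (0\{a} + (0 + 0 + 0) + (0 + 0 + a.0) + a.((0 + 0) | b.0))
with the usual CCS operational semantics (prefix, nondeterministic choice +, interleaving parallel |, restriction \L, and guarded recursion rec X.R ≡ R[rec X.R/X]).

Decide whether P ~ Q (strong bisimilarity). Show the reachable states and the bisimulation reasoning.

Reachable graph of P (7 states):
  u0 = a.a.b.0 + a.(a.0 + b.0) + (0\{a} + (0 + 0) + (0 + 0 + a.0) + a.((0 + 0) | b.0)) ⊢ —a→ u1, —a→ u2, —a→ u3, —a→ u4
  u1 = (0 + 0) | b.0 ⊢ —b→ u5
  u2 = 0 ⊢ (no moves)
  u3 = a.0 + b.0 ⊢ —a→ u2, —b→ u2
  u4 = a.b.0 ⊢ —a→ u6
  u5 = (0 + 0) | 0 ⊢ (no moves)
  u6 = b.0 ⊢ —b→ u2
Reachable graph of Q (7 states):
  v0 = a.a.b.0 + a.(a.0 + b.0) + (0\{a} + (0 + 0 + 0) + (0 + 0 + a.0) + a.((0 + 0) | b.0)) ⊢ —a→ v1, —a→ v2, —a→ v3, —a→ v4
  v1 = (0 + 0) | b.0 ⊢ —b→ v5
  v2 = 0 ⊢ (no moves)
  v3 = a.0 + b.0 ⊢ —a→ v2, —b→ v2
  v4 = a.b.0 ⊢ —a→ v6
  v5 = (0 + 0) | 0 ⊢ (no moves)
  v6 = b.0 ⊢ —b→ v2
Bisimilarity quotient blocks:
  B0 = {u0, v0}
  B1 = {u4, v4}
  B2 = {u1, u6, v1, v6}
  B3 = {u2, u5, v2, v5}
  B4 = {u3, v3}
u0 ∈ B0, v0 ∈ B0 → same block

YES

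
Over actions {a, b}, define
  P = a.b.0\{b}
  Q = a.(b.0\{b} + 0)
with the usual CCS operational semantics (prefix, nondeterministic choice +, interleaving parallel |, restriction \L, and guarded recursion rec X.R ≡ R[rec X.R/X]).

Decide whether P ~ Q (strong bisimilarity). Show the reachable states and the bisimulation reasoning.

Reachable graph of P (3 states):
  m0 = a.b.0\{b} has moves --a--▸ m1
  m1 = b.0\{b} has moves --b--▸ m2
  m2 = 0\{b} has moves ·
Reachable graph of Q (3 states):
  n0 = a.(b.0\{b} + 0) has moves --a--▸ n1
  n1 = b.0\{b} + 0 has moves --b--▸ n2
  n2 = 0\{b} has moves ·
Bisimilarity quotient blocks:
  B0 = {m0, n0}
  B1 = {m1, n1}
  B2 = {m2, n2}
m0 ∈ B0, n0 ∈ B0 → same block

bisimilar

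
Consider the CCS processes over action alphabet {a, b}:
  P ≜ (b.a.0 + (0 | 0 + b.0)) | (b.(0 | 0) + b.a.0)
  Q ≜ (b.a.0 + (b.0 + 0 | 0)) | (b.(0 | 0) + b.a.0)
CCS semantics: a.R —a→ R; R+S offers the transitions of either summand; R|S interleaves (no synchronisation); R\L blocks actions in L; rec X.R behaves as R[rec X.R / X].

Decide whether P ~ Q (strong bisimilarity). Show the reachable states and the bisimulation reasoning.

YES

LTS(P): 12 reachable states
  s0 = (b.a.0 + (0 | 0 + b.0)) | (b.(0 | 0) + b.a.0) → -b-> s1, -b-> s2, -b-> s3, -b-> s4
  s1 = (b.a.0 + (0 | 0 + b.0)) | (0 | 0) → -b-> s5, -b-> s6
  s2 = (b.a.0 + (0 | 0 + b.0)) | a.0 → -a-> s7, -b-> s8, -b-> s9
  s3 = 0 | (b.(0 | 0) + b.a.0) → -b-> s5, -b-> s8
  s4 = a.0 | (b.(0 | 0) + b.a.0) → -a-> s3, -b-> s6, -b-> s9
  s5 = 0 | (0 | 0) → deadlocked
  s6 = a.0 | (0 | 0) → -a-> s5
  s7 = (b.a.0 + (0 | 0 + b.0)) | 0 → -b-> s10, -b-> s11
  s8 = 0 | a.0 → -a-> s10
  s9 = a.0 | a.0 → -a-> s11, -a-> s8
  s10 = 0 | 0 → deadlocked
  s11 = a.0 | 0 → -a-> s10
LTS(Q): 12 reachable states
  t0 = (b.a.0 + (b.0 + 0 | 0)) | (b.(0 | 0) + b.a.0) → -b-> t1, -b-> t2, -b-> t3, -b-> t4
  t1 = (b.a.0 + (b.0 + 0 | 0)) | (0 | 0) → -b-> t5, -b-> t6
  t2 = (b.a.0 + (b.0 + 0 | 0)) | a.0 → -a-> t7, -b-> t8, -b-> t9
  t3 = 0 | (b.(0 | 0) + b.a.0) → -b-> t5, -b-> t8
  t4 = a.0 | (b.(0 | 0) + b.a.0) → -a-> t3, -b-> t6, -b-> t9
  t5 = 0 | (0 | 0) → deadlocked
  t6 = a.0 | (0 | 0) → -a-> t5
  t7 = (b.a.0 + (b.0 + 0 | 0)) | 0 → -b-> t10, -b-> t11
  t8 = 0 | a.0 → -a-> t10
  t9 = a.0 | a.0 → -a-> t11, -a-> t8
  t10 = 0 | 0 → deadlocked
  t11 = a.0 | 0 → -a-> t10
Coarsest stable partition (strong bisimilarity classes):
  B0 = {s0, t0}
  B1 = {s1, s3, s7, t1, t3, t7}
  B2 = {s10, s5, t10, t5}
  B3 = {s11, s6, s8, t11, t6, t8}
  B4 = {s2, s4, t2, t4}
  B5 = {s9, t9}
s0 ∈ B0, t0 ∈ B0 → same block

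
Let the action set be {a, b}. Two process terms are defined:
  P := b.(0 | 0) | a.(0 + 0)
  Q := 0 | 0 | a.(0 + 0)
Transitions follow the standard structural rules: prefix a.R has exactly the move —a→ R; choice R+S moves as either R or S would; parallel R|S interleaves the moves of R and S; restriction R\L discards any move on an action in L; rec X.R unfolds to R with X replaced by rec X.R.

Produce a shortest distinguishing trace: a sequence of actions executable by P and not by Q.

b

P's transition system — 4 states:
  u0 = b.(0 | 0) | a.(0 + 0) :: =a=> u1, =b=> u2
  u1 = b.(0 | 0) | (0 + 0) :: =b=> u3
  u2 = 0 | 0 | a.(0 + 0) :: =a=> u3
  u3 = 0 | 0 | (0 + 0) :: ·
Q's transition system — 2 states:
  v0 = 0 | 0 | a.(0 + 0) :: =a=> v1
  v1 = 0 | 0 | (0 + 0) :: ·
Trace ⟨b⟩ through P, begin at {u0}:
  step 1 (b): {u2}
  — P admits the full trace.
Trace ⟨b⟩ through Q, begin at {v0}:
  step 1 (b): no successor for Q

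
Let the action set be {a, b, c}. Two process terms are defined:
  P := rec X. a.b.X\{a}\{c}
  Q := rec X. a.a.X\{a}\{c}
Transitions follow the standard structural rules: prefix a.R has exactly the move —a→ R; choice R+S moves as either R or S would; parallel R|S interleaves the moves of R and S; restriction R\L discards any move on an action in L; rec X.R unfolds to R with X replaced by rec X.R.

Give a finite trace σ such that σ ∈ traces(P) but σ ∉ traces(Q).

LTS(P): 3 reachable states
  p0 = rec X. a.b.X\{a}\{c} ⊢ --a--▸ p1
  p1 = b.(rec X. a.b.X\{a}\{c})\{a}\{c} ⊢ --b--▸ p2
  p2 = (rec X. a.b.X\{a}\{c})\{a}\{c} ⊢ ·
LTS(Q): 3 reachable states
  q0 = rec X. a.a.X\{a}\{c} ⊢ --a--▸ q1
  q1 = a.(rec X. a.a.X\{a}\{c})\{a}\{c} ⊢ --a--▸ q2
  q2 = (rec X. a.a.X\{a}\{c})\{a}\{c} ⊢ ·
Run σ = ⟨ab⟩ on P: start {p0}
  step 1 (a): {p1}
  step 2 (b): {p2}
  — P admits the full trace.
Run σ = ⟨ab⟩ on Q: start {q0}
  step 1 (a): {q1}
  step 2 (b): ∅ (Q stuck)

ab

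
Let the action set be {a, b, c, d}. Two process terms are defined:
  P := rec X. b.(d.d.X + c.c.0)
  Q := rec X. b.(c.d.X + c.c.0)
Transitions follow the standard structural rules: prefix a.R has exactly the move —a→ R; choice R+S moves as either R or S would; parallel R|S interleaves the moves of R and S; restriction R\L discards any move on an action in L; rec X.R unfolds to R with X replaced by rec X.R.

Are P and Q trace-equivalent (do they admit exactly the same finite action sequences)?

trace-distinct — witness ⟨bd⟩

Reachable graph of P (5 states):
  m0 = rec X. b.(d.d.X + c.c.0) has moves —b→ m1
  m1 = d.d.(rec X. b.(d.d.X + c.c.0)) + c.c.0 has moves —c→ m2, —d→ m3
  m2 = c.0 has moves —c→ m4
  m3 = d.(rec X. b.(d.d.X + c.c.0)) has moves —d→ m0
  m4 = 0 has moves deadlocked
Reachable graph of Q (5 states):
  n0 = rec X. b.(c.d.X + c.c.0) has moves —b→ n1
  n1 = c.d.(rec X. b.(c.d.X + c.c.0)) + c.c.0 has moves —c→ n2, —c→ n3
  n2 = c.0 has moves —c→ n4
  n3 = d.(rec X. b.(c.d.X + c.c.0)) has moves —d→ n0
  n4 = 0 has moves deadlocked
Trace ⟨bd⟩ through P, begin at {m0}:
  [1] b ⇒ {m1}
  [2] d ⇒ {m3}
  — P admits the full trace.
Trace ⟨bd⟩ through Q, begin at {n0}:
  [1] b ⇒ {n1}
  [2] d ⇒ ∅  — Q cannot continue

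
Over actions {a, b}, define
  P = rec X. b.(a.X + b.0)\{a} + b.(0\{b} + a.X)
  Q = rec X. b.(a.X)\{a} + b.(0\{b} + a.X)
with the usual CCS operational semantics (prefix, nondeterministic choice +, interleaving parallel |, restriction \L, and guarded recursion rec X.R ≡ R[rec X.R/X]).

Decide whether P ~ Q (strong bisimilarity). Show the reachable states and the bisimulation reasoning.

not bisimilar

Reachable graph of P (4 states):
  m0 = rec X. b.(a.X + b.0)\{a} + b.(0\{b} + a.X) → =b=> m1, =b=> m2
  m1 = (a.(rec X. b.(a.X + b.0)\{a} + b.(0\{b} + a.X)) + b.0)\{a} → =b=> m3
  m2 = 0\{b} + a.(rec X. b.(a.X + b.0)\{a} + b.(0\{b} + a.X)) → =a=> m0
  m3 = 0\{a} → ·
Reachable graph of Q (3 states):
  n0 = rec X. b.(a.X)\{a} + b.(0\{b} + a.X) → =b=> n1, =b=> n2
  n1 = (a.(rec X. b.(a.X)\{a} + b.(0\{b} + a.X)))\{a} → ·
  n2 = 0\{b} + a.(rec X. b.(a.X)\{a} + b.(0\{b} + a.X)) → =a=> n0
Partition-refinement fixed point:
  B0 = {m0}
  B1 = {m2}
  B2 = {m1}
  B3 = {m3, n1}
  B4 = {n0}
  B5 = {n2}
m0 ∈ B0, n0 ∈ B4 → different blocks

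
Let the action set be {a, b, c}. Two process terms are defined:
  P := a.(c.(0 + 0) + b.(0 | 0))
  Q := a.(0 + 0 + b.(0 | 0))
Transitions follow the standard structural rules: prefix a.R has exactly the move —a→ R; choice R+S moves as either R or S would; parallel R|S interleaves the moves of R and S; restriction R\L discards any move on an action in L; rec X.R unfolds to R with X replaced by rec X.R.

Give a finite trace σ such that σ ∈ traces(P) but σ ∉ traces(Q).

ac

Reachable graph of P (4 states):
  u0 = a.(c.(0 + 0) + b.(0 | 0)) | =a=> u1
  u1 = c.(0 + 0) + b.(0 | 0) | =b=> u2, =c=> u3
  u2 = 0 | 0 | ·
  u3 = 0 + 0 | ·
Reachable graph of Q (3 states):
  v0 = a.(0 + 0 + b.(0 | 0)) | =a=> v1
  v1 = 0 + 0 + b.(0 | 0) | =b=> v2
  v2 = 0 | 0 | ·
Run σ = ⟨ac⟩ on P: start {u0}
  after a @ step 1: {u1}
  after c @ step 2: {u3}
  — P admits the full trace.
Run σ = ⟨ac⟩ on Q: start {v0}
  after a @ step 1: {v1}
  after c @ step 2: ∅ (Q stuck)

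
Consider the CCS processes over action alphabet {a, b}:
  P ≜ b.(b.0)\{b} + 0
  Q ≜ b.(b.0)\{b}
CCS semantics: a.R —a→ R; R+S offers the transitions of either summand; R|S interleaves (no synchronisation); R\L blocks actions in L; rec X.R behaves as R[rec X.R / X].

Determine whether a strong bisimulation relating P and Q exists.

bisimilar

P's transition system — 2 states:
  s0 = b.(b.0)\{b} + 0 ⊢ ··b··> s1
  s1 = (b.0)\{b} ⊢ ·
Q's transition system — 2 states:
  t0 = b.(b.0)\{b} ⊢ ··b··> t1
  t1 = (b.0)\{b} ⊢ ·
Bisimilarity quotient blocks:
  B0 = {s0, t0}
  B1 = {s1, t1}
s0 ∈ B0, t0 ∈ B0 → same block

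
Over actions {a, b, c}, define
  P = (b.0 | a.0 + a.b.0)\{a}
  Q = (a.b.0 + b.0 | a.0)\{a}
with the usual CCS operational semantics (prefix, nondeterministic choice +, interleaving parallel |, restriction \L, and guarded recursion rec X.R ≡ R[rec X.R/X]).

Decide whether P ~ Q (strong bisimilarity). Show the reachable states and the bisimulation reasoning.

P's transition system — 2 states:
  m0 = (b.0 | a.0 + a.b.0)\{a} ⊢ -b-> m1
  m1 = (0 | a.0)\{a} ⊢ (no moves)
Q's transition system — 2 states:
  n0 = (a.b.0 + b.0 | a.0)\{a} ⊢ -b-> n1
  n1 = (0 | a.0)\{a} ⊢ (no moves)
Partition-refinement fixed point:
  B0 = {m0, n0}
  B1 = {m1, n1}
m0 ∈ B0, n0 ∈ B0 → same block

YES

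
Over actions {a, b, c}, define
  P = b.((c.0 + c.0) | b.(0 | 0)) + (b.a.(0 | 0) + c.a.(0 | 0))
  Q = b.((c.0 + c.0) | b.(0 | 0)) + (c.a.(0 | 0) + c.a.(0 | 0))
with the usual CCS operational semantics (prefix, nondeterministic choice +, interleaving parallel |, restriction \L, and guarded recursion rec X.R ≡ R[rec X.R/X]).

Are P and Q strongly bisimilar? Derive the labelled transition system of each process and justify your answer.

LTS(P): 7 reachable states
  p0 = b.((c.0 + c.0) | b.(0 | 0)) + (b.a.(0 | 0) + c.a.(0 | 0)) has moves —b→ p1, —b→ p2, —c→ p2
  p1 = (c.0 + c.0) | b.(0 | 0) has moves —b→ p3, —c→ p4
  p2 = a.(0 | 0) has moves —a→ p5
  p3 = (c.0 + c.0) | (0 | 0) has moves —c→ p6
  p4 = 0 | b.(0 | 0) has moves —b→ p6
  p5 = 0 | 0 has moves (no moves)
  p6 = 0 | (0 | 0) has moves (no moves)
LTS(Q): 7 reachable states
  q0 = b.((c.0 + c.0) | b.(0 | 0)) + (c.a.(0 | 0) + c.a.(0 | 0)) has moves —b→ q1, —c→ q2
  q1 = (c.0 + c.0) | b.(0 | 0) has moves —b→ q3, —c→ q4
  q2 = a.(0 | 0) has moves —a→ q5
  q3 = (c.0 + c.0) | (0 | 0) has moves —c→ q6
  q4 = 0 | b.(0 | 0) has moves —b→ q6
  q5 = 0 | 0 has moves (no moves)
  q6 = 0 | (0 | 0) has moves (no moves)
Bisimilarity quotient blocks:
  B0 = {p0}
  B1 = {p2, q2}
  B2 = {p5, p6, q5, q6}
  B3 = {p1, q1}
  B4 = {p4, q4}
  B5 = {p3, q3}
  B6 = {q0}
p0 ∈ B0, q0 ∈ B6 → different blocks

NO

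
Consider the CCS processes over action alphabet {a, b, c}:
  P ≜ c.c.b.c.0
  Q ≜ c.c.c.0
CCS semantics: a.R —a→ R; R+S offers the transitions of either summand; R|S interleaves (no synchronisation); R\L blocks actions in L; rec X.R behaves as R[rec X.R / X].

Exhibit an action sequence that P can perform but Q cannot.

Reachable graph of P (5 states):
  u0 = c.c.b.c.0 | ··c··> u1
  u1 = c.b.c.0 | ··c··> u2
  u2 = b.c.0 | ··b··> u3
  u3 = c.0 | ··c··> u4
  u4 = 0 | stopped
Reachable graph of Q (4 states):
  v0 = c.c.c.0 | ··c··> v1
  v1 = c.c.0 | ··c··> v2
  v2 = c.0 | ··c··> v3
  v3 = 0 | stopped
Run σ = ⟨ccb⟩ on P: start {u0}
  step 1 (c): {u1}
  step 2 (c): {u2}
  step 3 (b): {u3}
  — P admits the full trace.
Run σ = ⟨ccb⟩ on Q: start {v0}
  step 1 (c): {v1}
  step 2 (c): {v2}
  step 3 (b): ∅ (Q stuck)

ccb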